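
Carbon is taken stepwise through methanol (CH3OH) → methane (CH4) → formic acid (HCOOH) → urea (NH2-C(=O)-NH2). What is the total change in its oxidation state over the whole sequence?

+6

Carbon oxidation states along the series — methanol: -2, methane: -4, formic acid: +2, urea: +4.
Net change = +4 − (-2) = +6.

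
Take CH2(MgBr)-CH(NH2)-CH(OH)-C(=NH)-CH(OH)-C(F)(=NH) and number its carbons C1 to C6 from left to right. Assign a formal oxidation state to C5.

0

Count +1 for every bond to an atom more electronegative than carbon and −1 for every bond to one less electronegative; C–C bonds are 0.
C5 has one bond to C (0), one bond to C (0), one bond to H (-1), one bond to O (+1).
Oxidation state = 0 + 0 − 1 + 1 = 0.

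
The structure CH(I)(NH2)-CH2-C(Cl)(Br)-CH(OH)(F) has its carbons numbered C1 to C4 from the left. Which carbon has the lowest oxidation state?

C2

Tallying each carbon's bonds:
C1: 1C, 1H, 1N, 1I → 0 − 1 + 1 + 1 = +1
C2: 2C, 2H → 0 − 2 = -2
C3: 2C, 1Cl, 1Br → 0 + 1 + 1 = +2
C4: 1C, 1H, 1O, 1F → 0 − 1 + 1 + 1 = +1
The most reduced carbon is C2 at -2.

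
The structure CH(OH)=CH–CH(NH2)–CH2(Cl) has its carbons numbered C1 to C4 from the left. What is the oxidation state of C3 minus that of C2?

C3: 2C, 1H, 1N → 0 − 1 + 1 = 0
C2: 3C, 1H → 0 − 1 = -1
Difference: 0 − (-1) = +1.

+1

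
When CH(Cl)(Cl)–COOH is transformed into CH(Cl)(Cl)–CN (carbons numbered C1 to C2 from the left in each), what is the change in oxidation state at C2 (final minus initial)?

Before: C2 has 1 bond to C, 3 bonds to O → oxidation state +3.
After: C2 has 1 bond to C, 3 bonds to N → oxidation state +3.
Δ = +3 − (+3) = 0, so no net redox change at C2.

0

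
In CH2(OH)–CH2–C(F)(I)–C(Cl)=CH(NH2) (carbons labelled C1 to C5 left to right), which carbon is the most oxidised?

C3

Count +1 for every bond to an atom more electronegative than carbon and −1 for every bond to one less electronegative; C–C bonds are 0. Tallying each carbon:
C1: 1C, 2H, 1O → 0 − 2 + 1 = -1
C2: 2C, 2H → 0 − 2 = -2
C3: 2C, 1F, 1I → 0 + 1 + 1 = +2
C4: 3C, 1Cl → 0 + 1 = +1
C5: 2C, 1H, 1N → 0 − 1 + 1 = 0
The most oxidised carbon is C3 at +2.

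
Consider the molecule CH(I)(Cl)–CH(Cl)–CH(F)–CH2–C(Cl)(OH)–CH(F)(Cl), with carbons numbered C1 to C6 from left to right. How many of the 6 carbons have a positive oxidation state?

3

Tallying each carbon's bonds:
C1: 1C, 1H, 1Cl, 1I → 0 − 1 + 1 + 1 = +1
C2: 2C, 1H, 1Cl → 0 − 1 + 1 = 0
C3: 2C, 1H, 1F → 0 − 1 + 1 = 0
C4: 2C, 2H → 0 − 2 = -2
C5: 2C, 1O, 1Cl → 0 + 1 + 1 = +2
C6: 1C, 1H, 1F, 1Cl → 0 − 1 + 1 + 1 = +1
3 carbons (C1, C5, C6) meet the condition.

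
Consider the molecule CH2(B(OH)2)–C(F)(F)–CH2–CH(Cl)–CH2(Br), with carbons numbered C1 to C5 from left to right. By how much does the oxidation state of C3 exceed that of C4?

C3: 2C, 2H → 0 − 2 = -2
C4: 2C, 1H, 1Cl → 0 − 1 + 1 = 0
Difference: -2 − (0) = -2.

-2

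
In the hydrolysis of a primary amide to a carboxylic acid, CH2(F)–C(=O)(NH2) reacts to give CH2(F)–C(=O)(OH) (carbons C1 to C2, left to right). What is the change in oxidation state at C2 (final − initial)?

Before: C2 has 1 bond to C, 2 bonds to O, 1 bond to N → oxidation state +3.
After: C2 has 1 bond to C, 3 bonds to O → oxidation state +3.
Δ = +3 − (+3) = 0, so no net redox change at C2.

0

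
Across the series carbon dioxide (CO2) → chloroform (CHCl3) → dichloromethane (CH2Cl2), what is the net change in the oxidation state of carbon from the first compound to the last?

Carbon oxidation states along the series — carbon dioxide: +4, chloroform: +2, dichloromethane: 0.
Net change = 0 − (+4) = -4.

-4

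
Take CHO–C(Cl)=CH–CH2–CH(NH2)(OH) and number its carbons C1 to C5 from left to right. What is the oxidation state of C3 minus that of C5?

C3: 3C, 1H → 0 − 1 = -1
C5: 1C, 1H, 1O, 1N → 0 − 1 + 1 + 1 = +1
Difference: -1 − (+1) = -2.

-2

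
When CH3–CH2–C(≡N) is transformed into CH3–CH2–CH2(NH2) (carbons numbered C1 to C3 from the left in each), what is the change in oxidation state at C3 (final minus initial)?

-4

Before: C3 has 1 bond to C, 3 bonds to N → oxidation state +3.
After: C3 has 1 bond to C, 2 bonds to H, 1 bond to N → oxidation state -1.
Δ = -1 − (+3) = -4, so this is a reduction at C3.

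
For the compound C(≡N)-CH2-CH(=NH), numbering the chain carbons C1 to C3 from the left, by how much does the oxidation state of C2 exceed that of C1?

C2: 2C, 2H → 0 − 2 = -2
C1: 1C, 3N → 0 + 3 = +3
Difference: -2 − (+3) = -5.

-5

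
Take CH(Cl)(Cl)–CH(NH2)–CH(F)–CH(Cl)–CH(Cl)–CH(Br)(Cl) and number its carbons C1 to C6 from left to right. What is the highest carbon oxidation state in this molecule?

Bonds to more-electronegative neighbours contribute +1 each, bonds to H or metals contribute −1 each, and C–C bonds contribute 0. Tallying each carbon:
C1: 1C, 1H, 2Cl → 0 − 1 + 2 = +1
C2: 2C, 1H, 1N → 0 − 1 + 1 = 0
C3: 2C, 1H, 1F → 0 − 1 + 1 = 0
C4: 2C, 1H, 1Cl → 0 − 1 + 1 = 0
C5: 2C, 1H, 1Cl → 0 − 1 + 1 = 0
C6: 1C, 1H, 1Cl, 1Br → 0 − 1 + 1 + 1 = +1
The highest value is +1.

+1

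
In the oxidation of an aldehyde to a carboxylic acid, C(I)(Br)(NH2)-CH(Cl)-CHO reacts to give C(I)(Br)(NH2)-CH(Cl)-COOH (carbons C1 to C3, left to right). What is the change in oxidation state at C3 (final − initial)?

Before: C3 has 1 bond to C, 1 bond to H, 2 bonds to O → oxidation state +1.
After: C3 has 1 bond to C, 3 bonds to O → oxidation state +3.
Δ = +3 − (+1) = +2, so this is an oxidation at C3.

+2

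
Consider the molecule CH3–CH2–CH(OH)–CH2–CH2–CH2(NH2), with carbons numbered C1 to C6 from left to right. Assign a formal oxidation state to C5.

Each bond to a more electronegative atom (O, N, halogen) counts +1, each bond to a less electronegative atom (H, metal, B, Si) counts −1, and each C–C bond counts 0.
C5 has one bond to C (0), one bond to C (0), one bond to H (-1), one bond to H (-1).
Oxidation state = 0 + 0 − 1 − 1 = -2.

-2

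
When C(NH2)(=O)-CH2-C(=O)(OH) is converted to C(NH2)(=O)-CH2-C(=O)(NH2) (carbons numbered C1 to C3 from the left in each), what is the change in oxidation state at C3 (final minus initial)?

0

Before: C3 has 1 bond to C, 3 bonds to O → oxidation state +3.
After: C3 has 1 bond to C, 2 bonds to O, 1 bond to N → oxidation state +3.
Δ = +3 − (+3) = 0, so no net redox change at C3.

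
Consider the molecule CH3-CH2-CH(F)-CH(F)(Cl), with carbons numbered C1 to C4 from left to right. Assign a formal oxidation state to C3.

Count +1 for every bond to an atom more electronegative than carbon and −1 for every bond to one less electronegative; C–C bonds are 0.
C3 has one bond to C (0), one bond to C (0), one bond to F (+1), one bond to H (-1).
Oxidation state = 0 + 0 + 1 − 1 = 0.

0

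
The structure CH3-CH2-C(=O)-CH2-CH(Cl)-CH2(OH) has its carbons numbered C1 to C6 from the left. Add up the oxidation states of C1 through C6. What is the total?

-6

Assign +1 per bond to O/N/halogen, −1 per bond to H or an electropositive element, and 0 per bond to carbon. Tallying each carbon:
C1: 1C, 3H → 0 − 3 = -3
C2: 2C, 2H → 0 − 2 = -2
C3: 2C, 2O → 0 + 2 = +2
C4: 2C, 2H → 0 − 2 = -2
C5: 2C, 1H, 1Cl → 0 − 1 + 1 = 0
C6: 1C, 2H, 1O → 0 − 2 + 1 = -1
Sum = -3 − 2 + 2 − 2 + 0 − 1 = -6.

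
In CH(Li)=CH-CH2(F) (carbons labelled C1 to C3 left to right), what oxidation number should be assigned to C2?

C2 has a double bond to C (2×0 = 0), one bond to C (0), one bond to H (-1).
Oxidation state = 0 + 0 − 1 = -1.

-1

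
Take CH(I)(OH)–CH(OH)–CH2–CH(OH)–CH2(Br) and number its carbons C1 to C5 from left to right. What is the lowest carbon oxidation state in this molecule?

Tallying each carbon's bonds:
C1: 1C, 1H, 1O, 1I → 0 − 1 + 1 + 1 = +1
C2: 2C, 1H, 1O → 0 − 1 + 1 = 0
C3: 2C, 2H → 0 − 2 = -2
C4: 2C, 1H, 1O → 0 − 1 + 1 = 0
C5: 1C, 2H, 1Br → 0 − 2 + 1 = -1
The lowest value is -2.

-2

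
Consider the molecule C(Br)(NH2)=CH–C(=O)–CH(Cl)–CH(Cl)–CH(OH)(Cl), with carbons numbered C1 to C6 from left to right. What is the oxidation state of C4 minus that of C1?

-2

C4: 2C, 1H, 1Cl → 0 − 1 + 1 = 0
C1: 2C, 1N, 1Br → 0 + 1 + 1 = +2
Difference: 0 − (+2) = -2.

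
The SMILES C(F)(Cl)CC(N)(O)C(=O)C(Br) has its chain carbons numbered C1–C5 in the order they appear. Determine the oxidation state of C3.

Count +1 for every bond to an atom more electronegative than carbon and −1 for every bond to one less electronegative; C–C bonds are 0.
C3 has one bond to C (0), one bond to C (0), one bond to N (+1), one bond to O (+1).
Oxidation state = 0 + 0 + 1 + 1 = +2.

+2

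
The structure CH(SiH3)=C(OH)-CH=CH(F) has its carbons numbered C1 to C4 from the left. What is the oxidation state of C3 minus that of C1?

C3: 3C, 1H → 0 − 1 = -1
C1: 2C, 1H, 1Si → 0 − 1 − 1 = -2
Difference: -1 − (-2) = +1.

+1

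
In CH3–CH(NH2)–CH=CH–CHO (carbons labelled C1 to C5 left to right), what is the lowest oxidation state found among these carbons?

-3

Assign +1 per bond to O/N/halogen, −1 per bond to H or an electropositive element, and 0 per bond to carbon. Tallying each carbon:
C1: 1C, 3H → 0 − 3 = -3
C2: 2C, 1H, 1N → 0 − 1 + 1 = 0
C3: 3C, 1H → 0 − 1 = -1
C4: 3C, 1H → 0 − 1 = -1
C5: 1C, 1H, 2O → 0 − 1 + 2 = +1
The lowest value is -3.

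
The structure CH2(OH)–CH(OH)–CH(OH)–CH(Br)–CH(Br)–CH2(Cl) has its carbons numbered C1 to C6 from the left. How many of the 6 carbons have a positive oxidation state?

Tallying each carbon's bonds:
C1: 1C, 2H, 1O → 0 − 2 + 1 = -1
C2: 2C, 1H, 1O → 0 − 1 + 1 = 0
C3: 2C, 1H, 1O → 0 − 1 + 1 = 0
C4: 2C, 1H, 1Br → 0 − 1 + 1 = 0
C5: 2C, 1H, 1Br → 0 − 1 + 1 = 0
C6: 1C, 2H, 1Cl → 0 − 2 + 1 = -1
0 carbons meet the condition.

0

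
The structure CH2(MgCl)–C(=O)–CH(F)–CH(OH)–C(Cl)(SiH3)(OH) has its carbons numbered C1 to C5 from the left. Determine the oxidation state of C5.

Bonds to more-electronegative neighbours contribute +1 each, bonds to H or metals contribute −1 each, and C–C bonds contribute 0.
C5 has one bond to C (0), one bond to Cl (+1), one bond to Si (-1), one bond to O (+1).
Oxidation state = 0 + 1 − 1 + 1 = +1.

+1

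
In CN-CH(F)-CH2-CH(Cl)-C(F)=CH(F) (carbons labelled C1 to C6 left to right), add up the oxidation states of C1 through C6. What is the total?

Tallying each carbon's bonds:
C1: 1C, 3N → 0 + 3 = +3
C2: 2C, 1H, 1F → 0 − 1 + 1 = 0
C3: 2C, 2H → 0 − 2 = -2
C4: 2C, 1H, 1Cl → 0 − 1 + 1 = 0
C5: 3C, 1F → 0 + 1 = +1
C6: 2C, 1H, 1F → 0 − 1 + 1 = 0
Sum = +3 + 0 − 2 + 0 + 1 + 0 = +2.

+2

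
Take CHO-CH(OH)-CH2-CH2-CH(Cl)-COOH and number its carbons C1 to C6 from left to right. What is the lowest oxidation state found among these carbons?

-2

Tallying each carbon's bonds:
C1: 1C, 1H, 2O → 0 − 1 + 2 = +1
C2: 2C, 1H, 1O → 0 − 1 + 1 = 0
C3: 2C, 2H → 0 − 2 = -2
C4: 2C, 2H → 0 − 2 = -2
C5: 2C, 1H, 1Cl → 0 − 1 + 1 = 0
C6: 1C, 3O → 0 + 3 = +3
The lowest value is -2.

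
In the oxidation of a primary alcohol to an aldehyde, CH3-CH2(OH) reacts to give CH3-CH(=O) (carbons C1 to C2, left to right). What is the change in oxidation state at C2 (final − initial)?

+2

Before: C2 has 1 bond to C, 2 bonds to H, 1 bond to O → oxidation state -1.
After: C2 has 1 bond to C, 1 bond to H, 2 bonds to O → oxidation state +1.
Δ = +1 − (-1) = +2, so this is an oxidation at C2.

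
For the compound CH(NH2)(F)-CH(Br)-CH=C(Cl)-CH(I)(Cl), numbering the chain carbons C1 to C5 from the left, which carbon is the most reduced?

Tallying each carbon's bonds:
C1: 1C, 1H, 1N, 1F → 0 − 1 + 1 + 1 = +1
C2: 2C, 1H, 1Br → 0 − 1 + 1 = 0
C3: 3C, 1H → 0 − 1 = -1
C4: 3C, 1Cl → 0 + 1 = +1
C5: 1C, 1H, 1Cl, 1I → 0 − 1 + 1 + 1 = +1
The most reduced carbon is C3 at -1.

C3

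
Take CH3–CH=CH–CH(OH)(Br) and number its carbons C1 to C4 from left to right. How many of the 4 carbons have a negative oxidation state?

3

Assign +1 per bond to O/N/halogen, −1 per bond to H or an electropositive element, and 0 per bond to carbon. Tallying each carbon:
C1: 1C, 3H → 0 − 3 = -3
C2: 3C, 1H → 0 − 1 = -1
C3: 3C, 1H → 0 − 1 = -1
C4: 1C, 1H, 1O, 1Br → 0 − 1 + 1 + 1 = +1
3 carbons (C1, C2, C3) meet the condition.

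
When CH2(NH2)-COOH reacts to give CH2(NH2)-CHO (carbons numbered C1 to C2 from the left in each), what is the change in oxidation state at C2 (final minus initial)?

Before: C2 has 1 bond to C, 3 bonds to O → oxidation state +3.
After: C2 has 1 bond to C, 1 bond to H, 2 bonds to O → oxidation state +1.
Δ = +1 − (+3) = -2, so this is a reduction at C2.

-2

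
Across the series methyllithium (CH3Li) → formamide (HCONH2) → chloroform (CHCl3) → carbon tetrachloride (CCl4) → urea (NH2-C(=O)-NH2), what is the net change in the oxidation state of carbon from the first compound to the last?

+8

Carbon oxidation states along the series — methyllithium: -4, formamide: +2, chloroform: +2, carbon tetrachloride: +4, urea: +4.
Net change = +4 − (-4) = +8.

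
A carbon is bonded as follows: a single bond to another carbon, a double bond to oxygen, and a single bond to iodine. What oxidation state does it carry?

Bonds to more-electronegative neighbours contribute +1 each, bonds to H or metals contribute −1 each, and C–C bonds contribute 0.
The carbon has one bond to C (0), one bond to I (+1), a double bond to O (2×+1 = +2).
Oxidation state = 0 + 1 + 2 = +3.

+3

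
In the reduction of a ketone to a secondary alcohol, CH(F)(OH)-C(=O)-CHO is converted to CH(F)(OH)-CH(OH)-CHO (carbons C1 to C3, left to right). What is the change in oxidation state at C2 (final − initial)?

-2

Before: C2 has 2 bonds to C, 2 bonds to O → oxidation state +2.
After: C2 has 2 bonds to C, 1 bond to H, 1 bond to O → oxidation state 0.
Δ = 0 − (+2) = -2, so this is a reduction at C2.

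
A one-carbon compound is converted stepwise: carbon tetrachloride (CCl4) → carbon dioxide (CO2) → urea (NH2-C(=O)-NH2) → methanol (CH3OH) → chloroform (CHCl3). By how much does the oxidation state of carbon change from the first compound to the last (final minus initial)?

-2

Carbon oxidation states along the series — carbon tetrachloride: +4, carbon dioxide: +4, urea: +4, methanol: -2, chloroform: +2.
Net change = +2 − (+4) = -2.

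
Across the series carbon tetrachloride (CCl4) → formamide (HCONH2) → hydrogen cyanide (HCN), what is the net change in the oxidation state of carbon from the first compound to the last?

-2

Carbon oxidation states along the series — carbon tetrachloride: +4, formamide: +2, hydrogen cyanide: +2.
Net change = +2 − (+4) = -2.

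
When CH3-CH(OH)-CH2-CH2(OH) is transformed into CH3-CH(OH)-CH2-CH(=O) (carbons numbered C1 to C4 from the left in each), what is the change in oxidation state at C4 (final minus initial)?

Before: C4 has 1 bond to C, 2 bonds to H, 1 bond to O → oxidation state -1.
After: C4 has 1 bond to C, 1 bond to H, 2 bonds to O → oxidation state +1.
Δ = +1 − (-1) = +2, so this is an oxidation at C4.

+2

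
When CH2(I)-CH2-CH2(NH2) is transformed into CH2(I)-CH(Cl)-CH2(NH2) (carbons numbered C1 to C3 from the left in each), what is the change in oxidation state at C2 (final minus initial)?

Before: C2 has 2 bonds to C, 2 bonds to H → oxidation state -2.
After: C2 has 2 bonds to C, 1 bond to H, 1 bond to Cl → oxidation state 0.
Δ = 0 − (-2) = +2, so this is an oxidation at C2.

+2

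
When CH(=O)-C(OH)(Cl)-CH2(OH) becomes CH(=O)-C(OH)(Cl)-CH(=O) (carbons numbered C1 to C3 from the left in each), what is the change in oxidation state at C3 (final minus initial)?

+2

Before: C3 has 1 bond to C, 2 bonds to H, 1 bond to O → oxidation state -1.
After: C3 has 1 bond to C, 1 bond to H, 2 bonds to O → oxidation state +1.
Δ = +1 − (-1) = +2, so this is an oxidation at C3.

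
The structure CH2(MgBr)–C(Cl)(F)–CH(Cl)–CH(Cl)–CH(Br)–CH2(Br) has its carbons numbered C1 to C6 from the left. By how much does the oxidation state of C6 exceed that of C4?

C6: 1C, 2H, 1Br → 0 − 2 + 1 = -1
C4: 2C, 1H, 1Cl → 0 − 1 + 1 = 0
Difference: -1 − (0) = -1.

-1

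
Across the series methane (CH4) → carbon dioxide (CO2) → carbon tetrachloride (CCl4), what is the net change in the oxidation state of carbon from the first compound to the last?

+8

Carbon oxidation states along the series — methane: -4, carbon dioxide: +4, carbon tetrachloride: +4.
Net change = +4 − (-4) = +8.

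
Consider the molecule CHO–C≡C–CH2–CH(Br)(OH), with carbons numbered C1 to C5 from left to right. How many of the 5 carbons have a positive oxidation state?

2

Tallying each carbon's bonds:
C1: 1C, 1H, 2O → 0 − 1 + 2 = +1
C2: 4C → 0 = 0
C3: 4C → 0 = 0
C4: 2C, 2H → 0 − 2 = -2
C5: 1C, 1H, 1O, 1Br → 0 − 1 + 1 + 1 = +1
2 carbons (C1, C5) meet the condition.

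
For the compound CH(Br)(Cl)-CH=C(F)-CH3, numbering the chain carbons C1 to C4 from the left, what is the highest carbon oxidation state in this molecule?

Tallying each carbon's bonds:
C1: 1C, 1H, 1Cl, 1Br → 0 − 1 + 1 + 1 = +1
C2: 3C, 1H → 0 − 1 = -1
C3: 3C, 1F → 0 + 1 = +1
C4: 1C, 3H → 0 − 3 = -3
The highest value is +1.

+1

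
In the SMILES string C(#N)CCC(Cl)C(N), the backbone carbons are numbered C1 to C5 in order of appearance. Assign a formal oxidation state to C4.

Assign +1 per bond to O/N/halogen, −1 per bond to H or an electropositive element, and 0 per bond to carbon.
C4 has one bond to C (0), one bond to C (0), one bond to Cl (+1), one bond to H (-1).
Oxidation state = 0 + 0 + 1 − 1 = 0.

0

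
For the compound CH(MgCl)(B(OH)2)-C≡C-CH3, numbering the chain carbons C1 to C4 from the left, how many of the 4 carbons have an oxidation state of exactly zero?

2

Tallying each carbon's bonds:
C1: 1C, 1H, 1Mg, 1B → 0 − 1 − 1 − 1 = -3
C2: 4C → 0 = 0
C3: 4C → 0 = 0
C4: 1C, 3H → 0 − 3 = -3
2 carbons (C2, C3) meet the condition.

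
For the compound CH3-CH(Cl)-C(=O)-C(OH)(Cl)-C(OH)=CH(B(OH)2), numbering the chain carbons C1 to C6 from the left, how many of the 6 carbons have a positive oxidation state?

Tallying each carbon's bonds:
C1: 1C, 3H → 0 − 3 = -3
C2: 2C, 1H, 1Cl → 0 − 1 + 1 = 0
C3: 2C, 2O → 0 + 2 = +2
C4: 2C, 1O, 1Cl → 0 + 1 + 1 = +2
C5: 3C, 1O → 0 + 1 = +1
C6: 2C, 1H, 1B → 0 − 1 − 1 = -2
3 carbons (C3, C4, C5) meet the condition.

3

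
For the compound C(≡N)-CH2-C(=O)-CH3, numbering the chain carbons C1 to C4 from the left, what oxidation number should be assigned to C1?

Count +1 for every bond to an atom more electronegative than carbon and −1 for every bond to one less electronegative; C–C bonds are 0.
C1 has one bond to C (0), a triple bond to N (3×+1 = +3).
Oxidation state = 0 + 3 = +3.

+3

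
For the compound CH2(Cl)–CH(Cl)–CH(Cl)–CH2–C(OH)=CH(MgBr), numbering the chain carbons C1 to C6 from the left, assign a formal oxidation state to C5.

+1

Count +1 for every bond to an atom more electronegative than carbon and −1 for every bond to one less electronegative; C–C bonds are 0.
C5 has one bond to C (0), a double bond to C (2×0 = 0), one bond to O (+1).
Oxidation state = 0 + 0 + 1 = +1.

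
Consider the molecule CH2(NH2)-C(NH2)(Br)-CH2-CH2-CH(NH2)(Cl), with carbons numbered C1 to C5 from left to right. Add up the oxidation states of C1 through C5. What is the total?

Tallying each carbon's bonds:
C1: 1C, 2H, 1N → 0 − 2 + 1 = -1
C2: 2C, 1N, 1Br → 0 + 1 + 1 = +2
C3: 2C, 2H → 0 − 2 = -2
C4: 2C, 2H → 0 − 2 = -2
C5: 1C, 1H, 1N, 1Cl → 0 − 1 + 1 + 1 = +1
Sum = -1 + 2 − 2 − 2 + 1 = -2.

-2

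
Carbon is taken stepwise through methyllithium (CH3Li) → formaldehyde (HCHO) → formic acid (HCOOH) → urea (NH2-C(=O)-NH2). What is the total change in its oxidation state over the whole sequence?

+8

Carbon oxidation states along the series — methyllithium: -4, formaldehyde: 0, formic acid: +2, urea: +4.
Net change = +4 − (-4) = +8.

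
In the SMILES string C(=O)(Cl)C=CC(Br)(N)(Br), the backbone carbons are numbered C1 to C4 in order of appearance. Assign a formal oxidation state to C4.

+3

C4 has one bond to C (0), one bond to Br (+1), one bond to N (+1), one bond to Br (+1).
Oxidation state = 0 + 1 + 1 + 1 = +3.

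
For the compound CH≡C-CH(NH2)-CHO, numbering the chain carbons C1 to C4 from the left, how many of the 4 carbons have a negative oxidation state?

Tallying each carbon's bonds:
C1: 3C, 1H → 0 − 1 = -1
C2: 4C → 0 = 0
C3: 2C, 1H, 1N → 0 − 1 + 1 = 0
C4: 1C, 1H, 2O → 0 − 1 + 2 = +1
1 carbon (C1) meets the condition.

1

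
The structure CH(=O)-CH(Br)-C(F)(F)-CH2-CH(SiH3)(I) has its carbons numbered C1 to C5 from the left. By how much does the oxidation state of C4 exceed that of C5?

C4: 2C, 2H → 0 − 2 = -2
C5: 1C, 1H, 1I, 1Si → 0 − 1 + 1 − 1 = -1
Difference: -2 − (-1) = -1.

-1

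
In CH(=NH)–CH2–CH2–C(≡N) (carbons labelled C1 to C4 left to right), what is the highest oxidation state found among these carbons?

Tallying each carbon's bonds:
C1: 1C, 1H, 2N → 0 − 1 + 2 = +1
C2: 2C, 2H → 0 − 2 = -2
C3: 2C, 2H → 0 − 2 = -2
C4: 1C, 3N → 0 + 3 = +3
The highest value is +3.

+3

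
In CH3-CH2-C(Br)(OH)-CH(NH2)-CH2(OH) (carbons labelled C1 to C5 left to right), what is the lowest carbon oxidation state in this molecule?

-3

Assign +1 per bond to O/N/halogen, −1 per bond to H or an electropositive element, and 0 per bond to carbon. Tallying each carbon:
C1: 1C, 3H → 0 − 3 = -3
C2: 2C, 2H → 0 − 2 = -2
C3: 2C, 1O, 1Br → 0 + 1 + 1 = +2
C4: 2C, 1H, 1N → 0 − 1 + 1 = 0
C5: 1C, 2H, 1O → 0 − 2 + 1 = -1
The lowest value is -3.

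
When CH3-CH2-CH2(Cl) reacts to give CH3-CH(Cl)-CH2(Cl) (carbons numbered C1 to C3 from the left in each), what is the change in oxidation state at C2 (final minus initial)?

Before: C2 has 2 bonds to C, 2 bonds to H → oxidation state -2.
After: C2 has 2 bonds to C, 1 bond to H, 1 bond to Cl → oxidation state 0.
Δ = 0 − (-2) = +2, so this is an oxidation at C2.

+2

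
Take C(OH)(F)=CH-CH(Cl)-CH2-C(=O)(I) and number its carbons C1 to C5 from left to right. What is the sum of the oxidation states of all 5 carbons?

Tallying each carbon's bonds:
C1: 2C, 1O, 1F → 0 + 1 + 1 = +2
C2: 3C, 1H → 0 − 1 = -1
C3: 2C, 1H, 1Cl → 0 − 1 + 1 = 0
C4: 2C, 2H → 0 − 2 = -2
C5: 1C, 2O, 1I → 0 + 2 + 1 = +3
Sum = +2 − 1 + 0 − 2 + 3 = +2.

+2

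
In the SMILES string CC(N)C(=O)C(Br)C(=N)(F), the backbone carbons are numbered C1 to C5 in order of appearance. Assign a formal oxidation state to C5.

+3

Assign +1 per bond to O/N/halogen, −1 per bond to H or an electropositive element, and 0 per bond to carbon.
C5 has one bond to C (0), a double bond to N (2×+1 = +2), one bond to F (+1).
Oxidation state = 0 + 2 + 1 = +3.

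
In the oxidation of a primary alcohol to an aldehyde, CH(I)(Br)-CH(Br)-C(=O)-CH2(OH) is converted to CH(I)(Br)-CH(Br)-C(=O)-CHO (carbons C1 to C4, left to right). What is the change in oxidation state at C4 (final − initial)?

+2

Before: C4 has 1 bond to C, 2 bonds to H, 1 bond to O → oxidation state -1.
After: C4 has 1 bond to C, 1 bond to H, 2 bonds to O → oxidation state +1.
Δ = +1 − (-1) = +2, so this is an oxidation at C4.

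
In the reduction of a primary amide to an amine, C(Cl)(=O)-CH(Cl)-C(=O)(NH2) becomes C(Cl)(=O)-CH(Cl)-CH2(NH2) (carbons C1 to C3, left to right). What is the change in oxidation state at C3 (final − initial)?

-4

Before: C3 has 1 bond to C, 2 bonds to O, 1 bond to N → oxidation state +3.
After: C3 has 1 bond to C, 2 bonds to H, 1 bond to N → oxidation state -1.
Δ = -1 − (+3) = -4, so this is a reduction at C3.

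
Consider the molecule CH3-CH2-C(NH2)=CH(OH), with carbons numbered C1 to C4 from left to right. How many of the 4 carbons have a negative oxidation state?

Tallying each carbon's bonds:
C1: 1C, 3H → 0 − 3 = -3
C2: 2C, 2H → 0 − 2 = -2
C3: 3C, 1N → 0 + 1 = +1
C4: 2C, 1H, 1O → 0 − 1 + 1 = 0
2 carbons (C1, C2) meet the condition.

2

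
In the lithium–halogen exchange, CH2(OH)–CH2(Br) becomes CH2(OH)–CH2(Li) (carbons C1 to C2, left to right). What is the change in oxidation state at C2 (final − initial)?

Before: C2 has 1 bond to C, 2 bonds to H, 1 bond to Br → oxidation state -1.
After: C2 has 1 bond to C, 2 bonds to H, 1 bond to Li → oxidation state -3.
Δ = -3 − (-1) = -2, so this is a reduction at C2.

-2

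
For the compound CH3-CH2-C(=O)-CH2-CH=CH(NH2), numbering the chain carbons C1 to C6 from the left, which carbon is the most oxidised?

C3

Bonds to more-electronegative neighbours contribute +1 each, bonds to H or metals contribute −1 each, and C–C bonds contribute 0. Tallying each carbon:
C1: 1C, 3H → 0 − 3 = -3
C2: 2C, 2H → 0 − 2 = -2
C3: 2C, 2O → 0 + 2 = +2
C4: 2C, 2H → 0 − 2 = -2
C5: 3C, 1H → 0 − 1 = -1
C6: 2C, 1H, 1N → 0 − 1 + 1 = 0
The most oxidised carbon is C3 at +2.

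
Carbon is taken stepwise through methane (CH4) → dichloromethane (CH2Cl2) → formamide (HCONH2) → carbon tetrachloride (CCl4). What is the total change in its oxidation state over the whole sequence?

Carbon oxidation states along the series — methane: -4, dichloromethane: 0, formamide: +2, carbon tetrachloride: +4.
Net change = +4 − (-4) = +8.

+8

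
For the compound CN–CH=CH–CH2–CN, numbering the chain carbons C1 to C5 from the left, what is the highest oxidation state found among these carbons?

+3

Each bond to a more electronegative atom (O, N, halogen) counts +1, each bond to a less electronegative atom (H, metal, B, Si) counts −1, and each C–C bond counts 0. Tallying each carbon:
C1: 1C, 3N → 0 + 3 = +3
C2: 3C, 1H → 0 − 1 = -1
C3: 3C, 1H → 0 − 1 = -1
C4: 2C, 2H → 0 − 2 = -2
C5: 1C, 3N → 0 + 3 = +3
The highest value is +3.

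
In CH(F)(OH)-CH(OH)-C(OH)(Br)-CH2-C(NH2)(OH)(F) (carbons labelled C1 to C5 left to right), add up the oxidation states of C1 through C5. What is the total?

+4

Assign +1 per bond to O/N/halogen, −1 per bond to H or an electropositive element, and 0 per bond to carbon. Tallying each carbon:
C1: 1C, 1H, 1O, 1F → 0 − 1 + 1 + 1 = +1
C2: 2C, 1H, 1O → 0 − 1 + 1 = 0
C3: 2C, 1O, 1Br → 0 + 1 + 1 = +2
C4: 2C, 2H → 0 − 2 = -2
C5: 1C, 1O, 1N, 1F → 0 + 1 + 1 + 1 = +3
Sum = +1 + 0 + 2 − 2 + 3 = +4.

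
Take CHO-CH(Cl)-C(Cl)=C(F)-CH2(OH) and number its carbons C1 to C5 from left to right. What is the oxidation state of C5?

Count +1 for every bond to an atom more electronegative than carbon and −1 for every bond to one less electronegative; C–C bonds are 0.
C5 has one bond to C (0), one bond to H (-1), one bond to O (+1), one bond to H (-1).
Oxidation state = 0 − 1 + 1 − 1 = -1.

-1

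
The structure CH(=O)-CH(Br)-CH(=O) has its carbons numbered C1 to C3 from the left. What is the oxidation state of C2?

Bonds to more-electronegative neighbours contribute +1 each, bonds to H or metals contribute −1 each, and C–C bonds contribute 0.
C2 has one bond to C (0), one bond to C (0), one bond to H (-1), one bond to Br (+1).
Oxidation state = 0 + 0 − 1 + 1 = 0.

0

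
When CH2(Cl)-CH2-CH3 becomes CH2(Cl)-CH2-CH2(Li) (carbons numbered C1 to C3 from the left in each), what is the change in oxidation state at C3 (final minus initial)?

Before: C3 has 1 bond to C, 3 bonds to H → oxidation state -3.
After: C3 has 1 bond to C, 2 bonds to H, 1 bond to Li → oxidation state -3.
Δ = -3 − (-3) = 0, so no net redox change at C3.

0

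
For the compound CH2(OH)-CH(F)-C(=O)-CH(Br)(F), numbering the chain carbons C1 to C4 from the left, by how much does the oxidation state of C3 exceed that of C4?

C3: 2C, 2O → 0 + 2 = +2
C4: 1C, 1H, 1F, 1Br → 0 − 1 + 1 + 1 = +1
Difference: +2 − (+1) = +1.

+1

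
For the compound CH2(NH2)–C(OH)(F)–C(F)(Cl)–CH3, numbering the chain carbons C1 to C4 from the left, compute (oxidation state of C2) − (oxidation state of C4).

+5

C2: 2C, 1O, 1F → 0 + 1 + 1 = +2
C4: 1C, 3H → 0 − 3 = -3
Difference: +2 − (-3) = +5.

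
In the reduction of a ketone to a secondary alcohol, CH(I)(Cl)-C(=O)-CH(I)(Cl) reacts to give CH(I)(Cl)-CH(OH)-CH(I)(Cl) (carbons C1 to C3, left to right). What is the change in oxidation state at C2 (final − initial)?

Before: C2 has 2 bonds to C, 2 bonds to O → oxidation state +2.
After: C2 has 2 bonds to C, 1 bond to H, 1 bond to O → oxidation state 0.
Δ = 0 − (+2) = -2, so this is a reduction at C2.

-2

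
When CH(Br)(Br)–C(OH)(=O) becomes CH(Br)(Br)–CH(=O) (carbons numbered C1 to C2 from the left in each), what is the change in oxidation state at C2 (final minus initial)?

Before: C2 has 1 bond to C, 3 bonds to O → oxidation state +3.
After: C2 has 1 bond to C, 1 bond to H, 2 bonds to O → oxidation state +1.
Δ = +1 − (+3) = -2, so this is a reduction at C2.

-2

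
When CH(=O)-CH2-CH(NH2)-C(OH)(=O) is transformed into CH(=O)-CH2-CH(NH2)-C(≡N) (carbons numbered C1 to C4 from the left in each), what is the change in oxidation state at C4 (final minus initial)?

0

Before: C4 has 1 bond to C, 3 bonds to O → oxidation state +3.
After: C4 has 1 bond to C, 3 bonds to N → oxidation state +3.
Δ = +3 − (+3) = 0, so no net redox change at C4.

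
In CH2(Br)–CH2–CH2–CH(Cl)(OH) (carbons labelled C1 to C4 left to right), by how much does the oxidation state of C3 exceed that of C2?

C3: 2C, 2H → 0 − 2 = -2
C2: 2C, 2H → 0 − 2 = -2
Difference: -2 − (-2) = 0.

0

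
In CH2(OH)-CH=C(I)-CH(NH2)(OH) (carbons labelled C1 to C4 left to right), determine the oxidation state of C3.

+1

Each bond to a more electronegative atom (O, N, halogen) counts +1, each bond to a less electronegative atom (H, metal, B, Si) counts −1, and each C–C bond counts 0.
C3 has a double bond to C (2×0 = 0), one bond to C (0), one bond to I (+1).
Oxidation state = 0 + 0 + 1 = +1.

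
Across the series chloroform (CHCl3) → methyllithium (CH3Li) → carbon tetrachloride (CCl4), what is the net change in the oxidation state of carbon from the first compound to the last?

Carbon oxidation states along the series — chloroform: +2, methyllithium: -4, carbon tetrachloride: +4.
Net change = +4 − (+2) = +2.

+2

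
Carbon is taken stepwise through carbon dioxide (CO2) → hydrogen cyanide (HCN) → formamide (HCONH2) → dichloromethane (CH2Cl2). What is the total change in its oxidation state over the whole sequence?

-4

Carbon oxidation states along the series — carbon dioxide: +4, hydrogen cyanide: +2, formamide: +2, dichloromethane: 0.
Net change = 0 − (+4) = -4.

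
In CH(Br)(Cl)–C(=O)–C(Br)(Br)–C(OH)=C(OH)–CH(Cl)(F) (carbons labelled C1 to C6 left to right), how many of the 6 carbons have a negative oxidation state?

Tallying each carbon's bonds:
C1: 1C, 1H, 1Cl, 1Br → 0 − 1 + 1 + 1 = +1
C2: 2C, 2O → 0 + 2 = +2
C3: 2C, 2Br → 0 + 2 = +2
C4: 3C, 1O → 0 + 1 = +1
C5: 3C, 1O → 0 + 1 = +1
C6: 1C, 1H, 1F, 1Cl → 0 − 1 + 1 + 1 = +1
0 carbons meet the condition.

0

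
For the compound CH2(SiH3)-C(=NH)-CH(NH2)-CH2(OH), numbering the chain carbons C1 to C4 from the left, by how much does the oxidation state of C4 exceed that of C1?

C4: 1C, 2H, 1O → 0 − 2 + 1 = -1
C1: 1C, 2H, 1Si → 0 − 2 − 1 = -3
Difference: -1 − (-3) = +2.

+2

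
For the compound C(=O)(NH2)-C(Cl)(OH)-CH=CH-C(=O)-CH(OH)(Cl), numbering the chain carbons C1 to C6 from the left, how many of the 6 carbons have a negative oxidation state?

2

Tallying each carbon's bonds:
C1: 1C, 2O, 1N → 0 + 2 + 1 = +3
C2: 2C, 1O, 1Cl → 0 + 1 + 1 = +2
C3: 3C, 1H → 0 − 1 = -1
C4: 3C, 1H → 0 − 1 = -1
C5: 2C, 2O → 0 + 2 = +2
C6: 1C, 1H, 1O, 1Cl → 0 − 1 + 1 + 1 = +1
2 carbons (C3, C4) meet the condition.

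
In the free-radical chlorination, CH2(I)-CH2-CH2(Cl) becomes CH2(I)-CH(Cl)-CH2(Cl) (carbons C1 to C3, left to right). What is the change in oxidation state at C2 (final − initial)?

+2

Before: C2 has 2 bonds to C, 2 bonds to H → oxidation state -2.
After: C2 has 2 bonds to C, 1 bond to H, 1 bond to Cl → oxidation state 0.
Δ = 0 − (-2) = +2, so this is an oxidation at C2.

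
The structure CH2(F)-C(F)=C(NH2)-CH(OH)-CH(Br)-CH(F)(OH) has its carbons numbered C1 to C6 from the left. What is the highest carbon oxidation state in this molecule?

+1

Count +1 for every bond to an atom more electronegative than carbon and −1 for every bond to one less electronegative; C–C bonds are 0. Tallying each carbon:
C1: 1C, 2H, 1F → 0 − 2 + 1 = -1
C2: 3C, 1F → 0 + 1 = +1
C3: 3C, 1N → 0 + 1 = +1
C4: 2C, 1H, 1O → 0 − 1 + 1 = 0
C5: 2C, 1H, 1Br → 0 − 1 + 1 = 0
C6: 1C, 1H, 1O, 1F → 0 − 1 + 1 + 1 = +1
The highest value is +1.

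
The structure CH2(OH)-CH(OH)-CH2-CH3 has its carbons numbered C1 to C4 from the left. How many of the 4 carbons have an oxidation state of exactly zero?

1

Count +1 for every bond to an atom more electronegative than carbon and −1 for every bond to one less electronegative; C–C bonds are 0. Tallying each carbon:
C1: 1C, 2H, 1O → 0 − 2 + 1 = -1
C2: 2C, 1H, 1O → 0 − 1 + 1 = 0
C3: 2C, 2H → 0 − 2 = -2
C4: 1C, 3H → 0 − 3 = -3
1 carbon (C2) meets the condition.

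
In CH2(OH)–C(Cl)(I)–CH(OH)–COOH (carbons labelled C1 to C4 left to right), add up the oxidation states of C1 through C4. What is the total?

Count +1 for every bond to an atom more electronegative than carbon and −1 for every bond to one less electronegative; C–C bonds are 0. Tallying each carbon:
C1: 1C, 2H, 1O → 0 − 2 + 1 = -1
C2: 2C, 1Cl, 1I → 0 + 1 + 1 = +2
C3: 2C, 1H, 1O → 0 − 1 + 1 = 0
C4: 1C, 3O → 0 + 3 = +3
Sum = -1 + 2 + 0 + 3 = +4.

+4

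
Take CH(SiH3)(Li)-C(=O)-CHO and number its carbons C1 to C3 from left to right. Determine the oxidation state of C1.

Each bond to a more electronegative atom (O, N, halogen) counts +1, each bond to a less electronegative atom (H, metal, B, Si) counts −1, and each C–C bond counts 0.
C1 has one bond to C (0), one bond to H (-1), one bond to Si (-1), one bond to Li (-1).
Oxidation state = 0 − 1 − 1 − 1 = -3.

-3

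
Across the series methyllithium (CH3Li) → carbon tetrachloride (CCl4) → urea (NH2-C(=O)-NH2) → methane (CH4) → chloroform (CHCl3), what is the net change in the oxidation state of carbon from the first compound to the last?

+6

Carbon oxidation states along the series — methyllithium: -4, carbon tetrachloride: +4, urea: +4, methane: -4, chloroform: +2.
Net change = +2 − (-4) = +6.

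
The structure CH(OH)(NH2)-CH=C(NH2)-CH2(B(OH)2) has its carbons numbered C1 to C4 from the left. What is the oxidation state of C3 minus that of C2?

C3: 3C, 1N → 0 + 1 = +1
C2: 3C, 1H → 0 − 1 = -1
Difference: +1 − (-1) = +2.

+2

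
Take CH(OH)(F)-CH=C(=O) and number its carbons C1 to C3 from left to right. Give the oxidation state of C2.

C2 has one bond to C (0), a double bond to C (2×0 = 0), one bond to H (-1).
Oxidation state = 0 + 0 − 1 = -1.

-1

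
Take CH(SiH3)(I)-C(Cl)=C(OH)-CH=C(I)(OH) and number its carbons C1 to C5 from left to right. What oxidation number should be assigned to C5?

Count +1 for every bond to an atom more electronegative than carbon and −1 for every bond to one less electronegative; C–C bonds are 0.
C5 has a double bond to C (2×0 = 0), one bond to I (+1), one bond to O (+1).
Oxidation state = 0 + 1 + 1 = +2.

+2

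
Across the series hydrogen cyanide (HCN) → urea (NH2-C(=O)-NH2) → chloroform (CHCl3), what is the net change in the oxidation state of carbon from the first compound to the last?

Carbon oxidation states along the series — hydrogen cyanide: +2, urea: +4, chloroform: +2.
Net change = +2 − (+2) = 0.

0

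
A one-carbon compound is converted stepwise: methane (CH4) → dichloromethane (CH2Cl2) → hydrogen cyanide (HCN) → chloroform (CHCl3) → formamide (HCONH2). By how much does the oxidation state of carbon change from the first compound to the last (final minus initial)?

Carbon oxidation states along the series — methane: -4, dichloromethane: 0, hydrogen cyanide: +2, chloroform: +2, formamide: +2.
Net change = +2 − (-4) = +6.

+6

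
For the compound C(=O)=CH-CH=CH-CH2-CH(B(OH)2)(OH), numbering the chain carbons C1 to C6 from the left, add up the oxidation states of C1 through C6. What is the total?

Count +1 for every bond to an atom more electronegative than carbon and −1 for every bond to one less electronegative; C–C bonds are 0. Tallying each carbon:
C1: 2C, 2O → 0 + 2 = +2
C2: 3C, 1H → 0 − 1 = -1
C3: 3C, 1H → 0 − 1 = -1
C4: 3C, 1H → 0 − 1 = -1
C5: 2C, 2H → 0 − 2 = -2
C6: 1C, 1H, 1O, 1B → 0 − 1 + 1 − 1 = -1
Sum = +2 − 1 − 1 − 1 − 2 − 1 = -4.

-4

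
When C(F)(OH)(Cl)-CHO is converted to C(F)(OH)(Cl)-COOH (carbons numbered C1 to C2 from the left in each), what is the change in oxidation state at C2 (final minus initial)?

+2

Before: C2 has 1 bond to C, 1 bond to H, 2 bonds to O → oxidation state +1.
After: C2 has 1 bond to C, 3 bonds to O → oxidation state +3.
Δ = +3 − (+1) = +2, so this is an oxidation at C2.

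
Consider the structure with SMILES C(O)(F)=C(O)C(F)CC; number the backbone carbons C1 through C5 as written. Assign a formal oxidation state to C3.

0

Each bond to a more electronegative atom (O, N, halogen) counts +1, each bond to a less electronegative atom (H, metal, B, Si) counts −1, and each C–C bond counts 0.
C3 has one bond to C (0), one bond to C (0), one bond to H (-1), one bond to F (+1).
Oxidation state = 0 + 0 − 1 + 1 = 0.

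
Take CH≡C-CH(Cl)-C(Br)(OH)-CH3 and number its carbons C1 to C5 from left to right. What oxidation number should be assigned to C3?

0

C3 has one bond to C (0), one bond to C (0), one bond to Cl (+1), one bond to H (-1).
Oxidation state = 0 + 0 + 1 − 1 = 0.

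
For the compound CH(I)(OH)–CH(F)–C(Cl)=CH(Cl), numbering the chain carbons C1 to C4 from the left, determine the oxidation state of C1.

+1

C1 has one bond to C (0), one bond to I (+1), one bond to H (-1), one bond to O (+1).
Oxidation state = 0 + 1 − 1 + 1 = +1.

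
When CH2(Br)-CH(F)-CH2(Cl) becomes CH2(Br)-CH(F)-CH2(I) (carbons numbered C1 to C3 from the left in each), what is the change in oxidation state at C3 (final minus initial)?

Before: C3 has 1 bond to C, 2 bonds to H, 1 bond to Cl → oxidation state -1.
After: C3 has 1 bond to C, 2 bonds to H, 1 bond to I → oxidation state -1.
Δ = -1 − (-1) = 0, so no net redox change at C3.

0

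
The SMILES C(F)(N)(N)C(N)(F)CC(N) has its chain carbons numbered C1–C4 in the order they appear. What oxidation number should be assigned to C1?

Bonds to more-electronegative neighbours contribute +1 each, bonds to H or metals contribute −1 each, and C–C bonds contribute 0.
C1 has one bond to C (0), one bond to F (+1), one bond to N (+1), one bond to N (+1).
Oxidation state = 0 + 1 + 1 + 1 = +3.

+3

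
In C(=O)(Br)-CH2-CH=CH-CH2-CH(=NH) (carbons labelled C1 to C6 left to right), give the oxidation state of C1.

Each bond to a more electronegative atom (O, N, halogen) counts +1, each bond to a less electronegative atom (H, metal, B, Si) counts −1, and each C–C bond counts 0.
C1 has one bond to C (0), a double bond to O (2×+1 = +2), one bond to Br (+1).
Oxidation state = 0 + 2 + 1 = +3.

+3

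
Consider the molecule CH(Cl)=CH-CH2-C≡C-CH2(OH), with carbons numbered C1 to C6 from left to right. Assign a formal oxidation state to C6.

C6 has one bond to C (0), one bond to H (-1), one bond to O (+1), one bond to H (-1).
Oxidation state = 0 − 1 + 1 − 1 = -1.

-1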